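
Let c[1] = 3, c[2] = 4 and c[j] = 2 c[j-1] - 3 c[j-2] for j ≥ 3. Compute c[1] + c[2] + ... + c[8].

160

c[3] = 2*4 - 3*3 = -1
c[4] = 2*(-1) - 3*4 = -14
c[5] = 2*(-14) - 3*(-1) = -25
c[6] = 2*(-25) - 3*(-14) = -8
c[7] = 2*(-8) - 3*(-25) = 59
c[8] = 2*59 - 3*(-8) = 142
Sum = 3 + 4 + (-1) + (-14) + (-25) + (-8) + 59 + 142 = 160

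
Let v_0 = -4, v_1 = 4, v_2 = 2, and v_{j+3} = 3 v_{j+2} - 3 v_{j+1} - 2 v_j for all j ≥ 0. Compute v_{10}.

v_3 = 3*2 - 3*4 - 2*(-4) = 2
v_4 = 3*2 - 3*2 - 2*4 = -8
v_5 = 3*(-8) - 3*2 - 2*2 = -34
v_6 = 3*(-34) - 3*(-8) - 2*2 = -82
v_7 = 3*(-82) - 3*(-34) - 2*(-8) = -128
v_8 = 3*(-128) - 3*(-82) - 2*(-34) = -70
v_9 = 3*(-70) - 3*(-128) - 2*(-82) = 338
v_{10} = 3*338 - 3*(-70) - 2*(-128) = 1480

1480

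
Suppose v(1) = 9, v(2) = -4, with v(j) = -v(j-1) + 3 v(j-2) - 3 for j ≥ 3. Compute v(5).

124

v(3) = -(-4) + 3·9 - 3 = 28
v(4) = -28 + 3·(-4) - 3 = -43
v(5) = -(-43) + 3·28 - 3 = 124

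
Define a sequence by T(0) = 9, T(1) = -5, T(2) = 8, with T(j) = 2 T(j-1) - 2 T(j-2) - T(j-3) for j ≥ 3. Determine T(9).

-15

T(3) = 2(8) - 2(-5) - 9 = 17
T(4) = 2(17) - 2(8) - (-5) = 23
T(5) = 2(23) - 2(17) - 8 = 4
T(6) = 2(4) - 2(23) - 17 = -55
T(7) = 2(-55) - 2(4) - 23 = -141
T(8) = 2(-141) - 2(-55) - 4 = -176
T(9) = 2(-176) - 2(-141) - (-55) = -15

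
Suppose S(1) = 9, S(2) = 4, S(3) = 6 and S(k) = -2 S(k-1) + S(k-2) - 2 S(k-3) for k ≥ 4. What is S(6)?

S(4) = -2·6 + 4 - 2·9 = -26
S(5) = -2·(-26) + 6 - 2·4 = 50
S(6) = -2·50 + (-26) - 2·6 = -138

-138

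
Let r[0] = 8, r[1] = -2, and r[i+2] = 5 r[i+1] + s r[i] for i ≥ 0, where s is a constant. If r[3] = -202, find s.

-4

r[2] = -10 + 8s
r[3] = -50 + 38s
So -50 + 38s = -202, giving s = -4.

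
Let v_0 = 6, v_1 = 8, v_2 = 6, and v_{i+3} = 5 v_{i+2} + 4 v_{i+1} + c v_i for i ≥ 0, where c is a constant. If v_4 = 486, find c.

v_3 = 62 + 6c
v_4 = 334 + 38c
So 334 + 38c = 486, giving c = 4.

4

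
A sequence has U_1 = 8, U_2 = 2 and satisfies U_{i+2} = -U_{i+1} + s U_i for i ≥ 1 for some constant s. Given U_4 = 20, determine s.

U_3 = -2 + 8s
U_4 = 2 - 6s
So 2 - 6s = 20, giving s = -3.

-3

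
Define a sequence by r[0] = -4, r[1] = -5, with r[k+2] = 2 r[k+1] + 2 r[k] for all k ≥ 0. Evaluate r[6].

-952

r[2] = 2·(-5) + 2·(-4) = -18
r[3] = 2·(-18) + 2·(-5) = -46
r[4] = 2·(-46) + 2·(-18) = -128
r[5] = 2·(-128) + 2·(-46) = -348
r[6] = 2·(-348) + 2·(-128) = -952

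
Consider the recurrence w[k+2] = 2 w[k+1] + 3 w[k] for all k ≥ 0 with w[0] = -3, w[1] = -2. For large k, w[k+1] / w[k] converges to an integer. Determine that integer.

3

The characteristic equation is r^2 - 2r - 3 = 0, which factors as (r - 3)(r + 1) = 0.
So the roots are 3 and -1. Since |3| > |-1| and the coefficient of 3^k is non-zero, the ratio tends to 3.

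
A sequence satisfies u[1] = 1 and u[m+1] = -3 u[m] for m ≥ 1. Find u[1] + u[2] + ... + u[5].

u[2] = -3*1 = -3
u[3] = -3*(-3) = 9
u[4] = -3*9 = -27
u[5] = -3*(-27) = 81
Sum = 1 + (-3) + 9 + (-27) + 81 = 61

61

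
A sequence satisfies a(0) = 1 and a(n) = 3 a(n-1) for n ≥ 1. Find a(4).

81

a(1) = 3·1 = 3
a(2) = 3·3 = 9
a(3) = 3·9 = 27
a(4) = 3·27 = 81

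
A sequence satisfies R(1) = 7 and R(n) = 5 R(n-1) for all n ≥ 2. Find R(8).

546875

R(2) = 5(7) = 35
R(3) = 5(35) = 175
R(4) = 5(175) = 875
R(5) = 5(875) = 4375
R(6) = 5(4375) = 21875
R(7) = 5(21875) = 109375
R(8) = 5(109375) = 546875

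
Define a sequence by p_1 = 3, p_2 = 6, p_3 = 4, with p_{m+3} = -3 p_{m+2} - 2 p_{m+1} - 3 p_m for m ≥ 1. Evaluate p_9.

3298

p_4 = -3·4 - 2·6 - 3·3 = -33
p_5 = -3·(-33) - 2·4 - 3·6 = 73
p_6 = -3·73 - 2·(-33) - 3·4 = -165
p_7 = -3·(-165) - 2·73 - 3·(-33) = 448
p_8 = -3·448 - 2·(-165) - 3·73 = -1233
p_9 = -3·(-1233) - 2·448 - 3·(-165) = 3298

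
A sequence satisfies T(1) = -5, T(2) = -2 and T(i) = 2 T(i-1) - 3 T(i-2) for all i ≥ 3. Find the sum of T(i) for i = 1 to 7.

-128

T(3) = 2(-2) - 3(-5) = 11
T(4) = 2(11) - 3(-2) = 28
T(5) = 2(28) - 3(11) = 23
T(6) = 2(23) - 3(28) = -38
T(7) = 2(-38) - 3(23) = -145
Sum = (-5) + (-2) + 11 + 28 + 23 + (-38) + (-145) = -128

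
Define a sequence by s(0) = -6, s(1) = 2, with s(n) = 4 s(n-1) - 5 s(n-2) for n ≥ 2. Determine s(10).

-42202

s(2) = 4(2) - 5(-6) = 38
s(3) = 4(38) - 5(2) = 142
s(4) = 4(142) - 5(38) = 378
s(5) = 4(378) - 5(142) = 802
s(6) = 4(802) - 5(378) = 1318
s(7) = 4(1318) - 5(802) = 1262
s(8) = 4(1262) - 5(1318) = -1542
s(9) = 4(-1542) - 5(1262) = -12478
s(10) = 4(-12478) - 5(-1542) = -42202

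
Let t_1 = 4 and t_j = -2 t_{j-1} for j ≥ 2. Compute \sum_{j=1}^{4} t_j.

-20

t_2 = -2*4 = -8
t_3 = -2*(-8) = 16
t_4 = -2*16 = -32
Sum = 4 + (-8) + 16 + (-32) = -20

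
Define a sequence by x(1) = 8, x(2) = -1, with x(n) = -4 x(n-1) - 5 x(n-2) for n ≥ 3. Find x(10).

x(3) = -4(-1) - 5(8) = -36
x(4) = -4(-36) - 5(-1) = 149
x(5) = -4(149) - 5(-36) = -416
x(6) = -4(-416) - 5(149) = 919
x(7) = -4(919) - 5(-416) = -1596
x(8) = -4(-1596) - 5(919) = 1789
x(9) = -4(1789) - 5(-1596) = 824
x(10) = -4(824) - 5(1789) = -12241

-12241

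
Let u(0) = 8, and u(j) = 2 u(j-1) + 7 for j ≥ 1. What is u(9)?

7673

u(1) = 2(8) + 7 = 23
u(2) = 2(23) + 7 = 53
u(3) = 2(53) + 7 = 113
u(4) = 2(113) + 7 = 233
u(5) = 2(233) + 7 = 473
u(6) = 2(473) + 7 = 953
u(7) = 2(953) + 7 = 1913
u(8) = 2(1913) + 7 = 3833
u(9) = 2(3833) + 7 = 7673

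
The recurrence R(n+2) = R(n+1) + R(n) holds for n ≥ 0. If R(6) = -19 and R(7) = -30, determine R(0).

Rearranging, R(n-2) = R(n) - R(n-1).
R(5) = -30 - (-19) = -11
R(4) = -19 - (-11) = -8
R(3) = -11 - (-8) = -3
R(2) = -8 - (-3) = -5
R(1) = -3 - (-5) = 2
R(0) = -5 - 2 = -7

-7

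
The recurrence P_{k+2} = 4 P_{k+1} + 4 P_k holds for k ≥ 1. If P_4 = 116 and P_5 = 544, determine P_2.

9

Rearranging, P_{k-2} = (P_k - 4 P_{k-1}) / 4.
P_3 = (544 - 4·116) / 4 = 80/4 = 20
P_2 = (116 - 4·20) / 4 = 36/4 = 9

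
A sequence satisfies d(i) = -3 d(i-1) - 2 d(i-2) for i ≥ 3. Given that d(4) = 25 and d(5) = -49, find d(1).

Rearranging, d(i-2) = (d(i) + 3 d(i-1)) / -2.
d(3) = (-49 + 3*25) / -2 = 26/-2 = -13
d(2) = (25 + 3*(-13)) / -2 = -14/-2 = 7
d(1) = (-13 + 3*7) / -2 = 8/-2 = -4

-4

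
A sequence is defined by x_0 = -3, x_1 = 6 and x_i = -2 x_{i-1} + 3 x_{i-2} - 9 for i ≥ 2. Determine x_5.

x_2 = -2(6) + 3(-3) - 9 = -30
x_3 = -2(-30) + 3(6) - 9 = 69
x_4 = -2(69) + 3(-30) - 9 = -237
x_5 = -2(-237) + 3(69) - 9 = 672

672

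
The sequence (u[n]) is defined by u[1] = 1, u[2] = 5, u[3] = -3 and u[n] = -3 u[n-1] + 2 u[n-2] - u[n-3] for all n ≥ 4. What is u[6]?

u[4] = -3*(-3) + 2*5 - 1 = 18
u[5] = -3*18 + 2*(-3) - 5 = -65
u[6] = -3*(-65) + 2*18 - (-3) = 234

234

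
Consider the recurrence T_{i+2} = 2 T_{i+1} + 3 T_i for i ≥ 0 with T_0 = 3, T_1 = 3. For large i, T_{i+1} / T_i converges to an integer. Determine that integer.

The characteristic equation is r^2 - 2r - 3 = 0, which factors as (r - 3)(r + 1) = 0.
So the roots are 3 and -1. Since |3| > |-1| and the coefficient of 3^i is non-zero, the ratio tends to 3.

3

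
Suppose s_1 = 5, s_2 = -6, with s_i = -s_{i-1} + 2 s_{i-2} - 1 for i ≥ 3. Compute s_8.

-456

s_3 = -(-6) + 2*5 - 1 = 15
s_4 = -15 + 2*(-6) - 1 = -28
s_5 = -(-28) + 2*15 - 1 = 57
s_6 = -57 + 2*(-28) - 1 = -114
s_7 = -(-114) + 2*57 - 1 = 227
s_8 = -227 + 2*(-114) - 1 = -456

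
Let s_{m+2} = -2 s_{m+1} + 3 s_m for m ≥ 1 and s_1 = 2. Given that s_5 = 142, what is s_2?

Let s_2 = z.
s_3 = 6 - 2z
s_4 = -12 + 7z
s_5 = 42 - 20z
So 42 - 20z = 142, giving z = -5.

-5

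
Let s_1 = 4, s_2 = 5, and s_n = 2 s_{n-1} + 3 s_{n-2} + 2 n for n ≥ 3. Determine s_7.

2276

s_3 = 2*5 + 3*4 + 6 = 28
s_4 = 2*28 + 3*5 + 8 = 79
s_5 = 2*79 + 3*28 + 10 = 252
s_6 = 2*252 + 3*79 + 12 = 753
s_7 = 2*753 + 3*252 + 14 = 2276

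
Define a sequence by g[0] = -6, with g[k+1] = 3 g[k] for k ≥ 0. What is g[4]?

g[1] = 3·(-6) = -18
g[2] = 3·(-18) = -54
g[3] = 3·(-54) = -162
g[4] = 3·(-162) = -486

-486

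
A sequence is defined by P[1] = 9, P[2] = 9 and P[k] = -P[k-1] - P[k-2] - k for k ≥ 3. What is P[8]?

P[3] = -9 - 9 - 3 = -21
P[4] = -(-21) - 9 - 4 = 8
P[5] = -8 - (-21) - 5 = 8
P[6] = -8 - 8 - 6 = -22
P[7] = -(-22) - 8 - 7 = 7
P[8] = -7 - (-22) - 8 = 7

7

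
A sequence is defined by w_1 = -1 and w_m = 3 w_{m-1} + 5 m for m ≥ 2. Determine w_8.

11458

w_2 = 3·(-1) + 10 = 7
w_3 = 3·7 + 15 = 36
w_4 = 3·36 + 20 = 128
w_5 = 3·128 + 25 = 409
w_6 = 3·409 + 30 = 1257
w_7 = 3·1257 + 35 = 3806
w_8 = 3·3806 + 40 = 11458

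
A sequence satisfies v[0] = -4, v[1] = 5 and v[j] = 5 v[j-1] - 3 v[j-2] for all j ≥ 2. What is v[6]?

13708

v[2] = 5(5) - 3(-4) = 37
v[3] = 5(37) - 3(5) = 170
v[4] = 5(170) - 3(37) = 739
v[5] = 5(739) - 3(170) = 3185
v[6] = 5(3185) - 3(739) = 13708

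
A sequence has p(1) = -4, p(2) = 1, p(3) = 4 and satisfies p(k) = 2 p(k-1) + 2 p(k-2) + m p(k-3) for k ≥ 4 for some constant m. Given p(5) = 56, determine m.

p(4) = 10 - 4m
p(5) = 28 - 7m
So 28 - 7m = 56, giving m = -4.

-4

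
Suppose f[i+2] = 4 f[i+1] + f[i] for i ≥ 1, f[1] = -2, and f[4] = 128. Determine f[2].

8

Let f[2] = z.
f[3] = -2 + 4z
f[4] = -8 + 17z
So -8 + 17z = 128, giving z = 8.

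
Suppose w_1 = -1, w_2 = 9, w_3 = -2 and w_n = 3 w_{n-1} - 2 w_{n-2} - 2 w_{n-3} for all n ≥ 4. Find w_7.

-372

w_4 = 3*(-2) - 2*9 - 2*(-1) = -22
w_5 = 3*(-22) - 2*(-2) - 2*9 = -80
w_6 = 3*(-80) - 2*(-22) - 2*(-2) = -192
w_7 = 3*(-192) - 2*(-80) - 2*(-22) = -372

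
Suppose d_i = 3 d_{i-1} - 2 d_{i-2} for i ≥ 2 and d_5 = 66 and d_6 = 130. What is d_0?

4

Rearranging, d_{i-2} = (d_i - 3 d_{i-1}) / -2.
d_4 = (130 - 3·66) / -2 = -68/-2 = 34
d_3 = (66 - 3·34) / -2 = -36/-2 = 18
d_2 = (34 - 3·18) / -2 = -20/-2 = 10
d_1 = (18 - 3·10) / -2 = -12/-2 = 6
d_0 = (10 - 3·6) / -2 = -8/-2 = 4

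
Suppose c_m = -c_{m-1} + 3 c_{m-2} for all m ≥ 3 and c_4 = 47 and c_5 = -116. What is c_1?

Rearranging, c_{m-2} = (c_m + c_{m-1}) / 3.
c_3 = (-116 + 47) / 3 = -69/3 = -23
c_2 = (47 + (-23)) / 3 = 24/3 = 8
c_1 = (-23 + 8) / 3 = -15/3 = -5

-5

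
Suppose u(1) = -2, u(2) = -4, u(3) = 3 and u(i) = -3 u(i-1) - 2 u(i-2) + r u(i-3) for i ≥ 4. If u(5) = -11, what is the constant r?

u(4) = -1 - 2r
u(5) = -3 + 2r
So -3 + 2r = -11, giving r = -4.

-4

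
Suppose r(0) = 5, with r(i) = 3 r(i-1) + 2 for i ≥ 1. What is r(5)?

r(1) = 3·5 + 2 = 17
r(2) = 3·17 + 2 = 53
r(3) = 3·53 + 2 = 161
r(4) = 3·161 + 2 = 485
r(5) = 3·485 + 2 = 1457

1457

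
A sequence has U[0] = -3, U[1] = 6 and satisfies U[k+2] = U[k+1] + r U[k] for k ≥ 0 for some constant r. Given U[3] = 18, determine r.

U[2] = 6 - 3r
U[3] = 6 + 3r
So 6 + 3r = 18, giving r = 4.

4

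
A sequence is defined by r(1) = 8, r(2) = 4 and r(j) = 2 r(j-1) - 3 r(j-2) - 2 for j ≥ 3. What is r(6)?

r(3) = 2*4 - 3*8 - 2 = -18
r(4) = 2*(-18) - 3*4 - 2 = -50
r(5) = 2*(-50) - 3*(-18) - 2 = -48
r(6) = 2*(-48) - 3*(-50) - 2 = 52

52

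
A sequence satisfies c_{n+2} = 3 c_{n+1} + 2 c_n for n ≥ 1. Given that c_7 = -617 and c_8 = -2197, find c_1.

Rearranging, c_{n-2} = (c_n - 3 c_{n-1}) / 2.
c_6 = (-2197 - 3·(-617)) / 2 = -346/2 = -173
c_5 = (-617 - 3·(-173)) / 2 = -98/2 = -49
c_4 = (-173 - 3·(-49)) / 2 = -26/2 = -13
c_3 = (-49 - 3·(-13)) / 2 = -10/2 = -5
c_2 = (-13 - 3·(-5)) / 2 = 2/2 = 1
c_1 = (-5 - 3·1) / 2 = -8/2 = -4

-4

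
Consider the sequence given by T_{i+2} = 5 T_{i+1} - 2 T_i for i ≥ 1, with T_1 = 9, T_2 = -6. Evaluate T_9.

-452196

T_3 = 5·(-6) - 2·9 = -48
T_4 = 5·(-48) - 2·(-6) = -228
T_5 = 5·(-228) - 2·(-48) = -1044
T_6 = 5·(-1044) - 2·(-228) = -4764
T_7 = 5·(-4764) - 2·(-1044) = -21732
T_8 = 5·(-21732) - 2·(-4764) = -99132
T_9 = 5·(-99132) - 2·(-21732) = -452196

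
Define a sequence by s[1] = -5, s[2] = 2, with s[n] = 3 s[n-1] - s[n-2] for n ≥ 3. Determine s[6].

215

s[3] = 3(2) - (-5) = 11
s[4] = 3(11) - 2 = 31
s[5] = 3(31) - 11 = 82
s[6] = 3(82) - 31 = 215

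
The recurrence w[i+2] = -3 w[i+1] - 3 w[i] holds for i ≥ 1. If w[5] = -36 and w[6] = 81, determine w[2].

Rearranging, w[i-2] = (w[i] + 3 w[i-1]) / -3.
w[4] = (81 + 3(-36)) / -3 = -27/-3 = 9
w[3] = (-36 + 3(9)) / -3 = -9/-3 = 3
w[2] = (9 + 3(3)) / -3 = 18/-3 = -6

-6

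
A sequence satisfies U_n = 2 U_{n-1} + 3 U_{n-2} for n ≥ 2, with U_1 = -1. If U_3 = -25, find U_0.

Let U_0 = v.
U_2 = -2 + 3v
U_3 = -7 + 6v
So -7 + 6v = -25, giving v = -3.

-3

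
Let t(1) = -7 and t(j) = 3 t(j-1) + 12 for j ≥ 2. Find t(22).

The fixed point is 12/(1 - 3) = -6, so t(j) + 6 = 3(t(j-1) + 6).
Hence t(j) = -1·3^{j-1} - 6.
t(22) = -1·3^{21} - 6 = -1·10460353203 - 6 = -10460353209.

-10460353209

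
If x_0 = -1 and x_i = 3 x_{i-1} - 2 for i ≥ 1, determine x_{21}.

-20920706405

The fixed point is -2/(1 - 3) = 1, so x_i - 1 = 3(x_{i-1} - 1).
Hence x_i = -2·3^i + 1.
x_{21} = -2·3^{21} + 1 = -2·10460353203 + 1 = -20920706405.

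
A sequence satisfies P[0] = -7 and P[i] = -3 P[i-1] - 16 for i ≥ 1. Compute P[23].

282429536477

The fixed point is -16/(1 + 3) = -4, so P[i] + 4 = -3(P[i-1] + 4).
Hence P[i] = -3·(-3)^i - 4.
P[23] = -3·(-3)^{23} - 4 = -3·-94143178827 - 4 = 282429536477.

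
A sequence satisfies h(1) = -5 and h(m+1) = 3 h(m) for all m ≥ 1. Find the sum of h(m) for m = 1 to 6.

-1820

h(2) = 3·(-5) = -15
h(3) = 3·(-15) = -45
h(4) = 3·(-45) = -135
h(5) = 3·(-135) = -405
h(6) = 3·(-405) = -1215
Sum = (-5) + (-15) + (-45) + (-135) + (-405) + (-1215) = -1820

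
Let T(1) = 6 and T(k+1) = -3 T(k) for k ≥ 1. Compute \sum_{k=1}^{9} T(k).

29526

T(2) = -3*6 = -18
T(3) = -3*(-18) = 54
T(4) = -3*54 = -162
T(5) = -3*(-162) = 486
T(6) = -3*486 = -1458
T(7) = -3*(-1458) = 4374
T(8) = -3*4374 = -13122
T(9) = -3*(-13122) = 39366
Sum = 6 + (-18) + 54 + (-162) + 486 + (-1458) + 4374 + (-13122) + 39366 = 29526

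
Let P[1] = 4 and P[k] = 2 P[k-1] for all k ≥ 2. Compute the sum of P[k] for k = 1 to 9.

2044

P[2] = 2·4 = 8
P[3] = 2·8 = 16
P[4] = 2·16 = 32
P[5] = 2·32 = 64
P[6] = 2·64 = 128
P[7] = 2·128 = 256
P[8] = 2·256 = 512
P[9] = 2·512 = 1024
Sum = 4 + 8 + 16 + 32 + 64 + 128 + 256 + 512 + 1024 = 2044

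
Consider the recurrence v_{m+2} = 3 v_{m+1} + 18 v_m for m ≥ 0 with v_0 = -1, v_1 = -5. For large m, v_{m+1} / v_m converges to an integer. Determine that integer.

The characteristic equation is r^2 - 3r - 18 = 0, which factors as (r - 6)(r + 3) = 0.
So the roots are 6 and -3. Since |6| > |-3| and the coefficient of 6^m is non-zero, the ratio tends to 6.

6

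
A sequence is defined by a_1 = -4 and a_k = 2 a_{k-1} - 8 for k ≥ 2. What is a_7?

a_2 = 2(-4) - 8 = -16
a_3 = 2(-16) - 8 = -40
a_4 = 2(-40) - 8 = -88
a_5 = 2(-88) - 8 = -184
a_6 = 2(-184) - 8 = -376
a_7 = 2(-376) - 8 = -760

-760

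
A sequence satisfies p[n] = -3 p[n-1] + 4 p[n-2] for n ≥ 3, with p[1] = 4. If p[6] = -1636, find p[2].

Let p[2] = w.
p[3] = 16 - 3w
p[4] = -48 + 13w
p[5] = 208 - 51w
p[6] = -816 + 205w
So -816 + 205w = -1636, giving w = -4.

-4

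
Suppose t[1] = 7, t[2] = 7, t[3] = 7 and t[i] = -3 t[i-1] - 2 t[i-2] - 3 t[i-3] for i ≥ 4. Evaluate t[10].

-16121

t[4] = -3(7) - 2(7) - 3(7) = -56
t[5] = -3(-56) - 2(7) - 3(7) = 133
t[6] = -3(133) - 2(-56) - 3(7) = -308
t[7] = -3(-308) - 2(133) - 3(-56) = 826
t[8] = -3(826) - 2(-308) - 3(133) = -2261
t[9] = -3(-2261) - 2(826) - 3(-308) = 6055
t[10] = -3(6055) - 2(-2261) - 3(826) = -16121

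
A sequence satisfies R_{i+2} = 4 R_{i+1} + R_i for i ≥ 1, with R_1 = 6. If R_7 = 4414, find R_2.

2

Let R_2 = x.
R_3 = 6 + 4x
R_4 = 24 + 17x
R_5 = 102 + 72x
R_6 = 432 + 305x
R_7 = 1830 + 1292x
So 1830 + 1292x = 4414, giving x = 2.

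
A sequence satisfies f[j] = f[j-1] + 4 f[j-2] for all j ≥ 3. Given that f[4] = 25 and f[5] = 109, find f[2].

Rearranging, f[j-2] = (f[j] - f[j-1]) / 4.
f[3] = (109 - 25) / 4 = 84/4 = 21
f[2] = (25 - 21) / 4 = 4/4 = 1

1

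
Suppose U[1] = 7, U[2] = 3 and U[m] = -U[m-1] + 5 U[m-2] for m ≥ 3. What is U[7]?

U[3] = -3 + 5*7 = 32
U[4] = -32 + 5*3 = -17
U[5] = -(-17) + 5*32 = 177
U[6] = -177 + 5*(-17) = -262
U[7] = -(-262) + 5*177 = 1147

1147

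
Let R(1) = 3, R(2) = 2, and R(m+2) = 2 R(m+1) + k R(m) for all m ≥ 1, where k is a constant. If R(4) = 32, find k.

R(3) = 4 + 3k
R(4) = 8 + 8k
So 8 + 8k = 32, giving k = 3.

3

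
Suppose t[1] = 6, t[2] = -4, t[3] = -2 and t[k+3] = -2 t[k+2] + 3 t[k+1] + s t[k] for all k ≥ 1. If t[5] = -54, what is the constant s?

t[4] = -8 + 6s
t[5] = 10 - 16s
So 10 - 16s = -54, giving s = 4.

4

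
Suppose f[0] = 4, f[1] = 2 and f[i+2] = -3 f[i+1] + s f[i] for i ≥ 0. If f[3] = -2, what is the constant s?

f[2] = -6 + 4s
f[3] = 18 - 10s
So 18 - 10s = -2, giving s = 2.

2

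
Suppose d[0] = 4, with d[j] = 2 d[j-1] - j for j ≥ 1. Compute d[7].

265

d[1] = 2·4 - 1 = 7
d[2] = 2·7 - 2 = 12
d[3] = 2·12 - 3 = 21
d[4] = 2·21 - 4 = 38
d[5] = 2·38 - 5 = 71
d[6] = 2·71 - 6 = 136
d[7] = 2·136 - 7 = 265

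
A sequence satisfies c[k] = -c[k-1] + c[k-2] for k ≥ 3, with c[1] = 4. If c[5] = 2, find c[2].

2

Let c[2] = v.
c[3] = 4 - v
c[4] = -4 + 2v
c[5] = 8 - 3v
So 8 - 3v = 2, giving v = 2.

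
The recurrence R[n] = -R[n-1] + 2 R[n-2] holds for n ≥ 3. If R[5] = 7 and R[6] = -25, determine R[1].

-3

Rearranging, R[n-2] = (R[n] + R[n-1]) / 2.
R[4] = (-25 + 7) / 2 = -18/2 = -9
R[3] = (7 + (-9)) / 2 = -2/2 = -1
R[2] = (-9 + (-1)) / 2 = -10/2 = -5
R[1] = (-1 + (-5)) / 2 = -6/2 = -3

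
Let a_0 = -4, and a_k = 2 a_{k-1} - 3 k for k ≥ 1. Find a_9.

-5087

a_1 = 2(-4) - 3 = -11
a_2 = 2(-11) - 6 = -28
a_3 = 2(-28) - 9 = -65
a_4 = 2(-65) - 12 = -142
a_5 = 2(-142) - 15 = -299
a_6 = 2(-299) - 18 = -616
a_7 = 2(-616) - 21 = -1253
a_8 = 2(-1253) - 24 = -2530
a_9 = 2(-2530) - 27 = -5087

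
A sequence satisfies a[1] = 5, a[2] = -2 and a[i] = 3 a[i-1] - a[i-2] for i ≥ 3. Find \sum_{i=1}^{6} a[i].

a[3] = 3·(-2) - 5 = -11
a[4] = 3·(-11) - (-2) = -31
a[5] = 3·(-31) - (-11) = -82
a[6] = 3·(-82) - (-31) = -215
Sum = 5 + (-2) + (-11) + (-31) + (-82) + (-215) = -336

-336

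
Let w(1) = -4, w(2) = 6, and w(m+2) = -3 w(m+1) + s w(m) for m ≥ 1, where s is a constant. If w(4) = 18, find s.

-2

w(3) = -18 - 4s
w(4) = 54 + 18s
So 54 + 18s = 18, giving s = -2.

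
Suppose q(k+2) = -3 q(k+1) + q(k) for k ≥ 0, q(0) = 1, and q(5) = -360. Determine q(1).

-3

Let q(1) = z.
q(2) = 1 - 3z
q(3) = -3 + 10z
q(4) = 10 - 33z
q(5) = -33 + 109z
So -33 + 109z = -360, giving z = -3.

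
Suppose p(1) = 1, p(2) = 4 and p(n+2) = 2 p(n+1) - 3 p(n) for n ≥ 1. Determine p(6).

p(3) = 2·4 - 3·1 = 5
p(4) = 2·5 - 3·4 = -2
p(5) = 2·(-2) - 3·5 = -19
p(6) = 2·(-19) - 3·(-2) = -32

-32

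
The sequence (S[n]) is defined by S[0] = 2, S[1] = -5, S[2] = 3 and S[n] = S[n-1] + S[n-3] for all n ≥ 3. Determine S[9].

19

S[3] = 3 + 2 = 5
S[4] = 5 + (-5) = 0
S[5] = 0 + 3 = 3
S[6] = 3 + 5 = 8
S[7] = 8 + 0 = 8
S[8] = 8 + 3 = 11
S[9] = 11 + 8 = 19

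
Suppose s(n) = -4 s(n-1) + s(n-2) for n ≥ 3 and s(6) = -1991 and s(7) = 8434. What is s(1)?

Rearranging, s(n-2) = s(n) + 4 s(n-1).
s(5) = 8434 + 4(-1991) = 470
s(4) = -1991 + 4(470) = -111
s(3) = 470 + 4(-111) = 26
s(2) = -111 + 4(26) = -7
s(1) = 26 + 4(-7) = -2

-2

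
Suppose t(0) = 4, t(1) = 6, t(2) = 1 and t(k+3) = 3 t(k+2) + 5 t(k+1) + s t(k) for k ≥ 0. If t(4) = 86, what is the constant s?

t(3) = 33 + 4s
t(4) = 104 + 18s
So 104 + 18s = 86, giving s = -1.

-1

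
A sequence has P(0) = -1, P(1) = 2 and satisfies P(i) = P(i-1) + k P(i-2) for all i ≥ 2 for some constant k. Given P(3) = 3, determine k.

1

P(2) = 2 - k
P(3) = 2 + k
So 2 + k = 3, giving k = 1.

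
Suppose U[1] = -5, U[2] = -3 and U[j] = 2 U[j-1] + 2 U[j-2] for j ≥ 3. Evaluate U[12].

U[3] = 2(-3) + 2(-5) = -16
U[4] = 2(-16) + 2(-3) = -38
U[5] = 2(-38) + 2(-16) = -108
U[6] = 2(-108) + 2(-38) = -292
U[7] = 2(-292) + 2(-108) = -800
U[8] = 2(-800) + 2(-292) = -2184
U[9] = 2(-2184) + 2(-800) = -5968
U[10] = 2(-5968) + 2(-2184) = -16304
U[11] = 2(-16304) + 2(-5968) = -44544
U[12] = 2(-44544) + 2(-16304) = -121696

-121696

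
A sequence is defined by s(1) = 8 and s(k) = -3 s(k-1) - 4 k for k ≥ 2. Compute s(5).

784

s(2) = -3·8 - 8 = -32
s(3) = -3·(-32) - 12 = 84
s(4) = -3·84 - 16 = -268
s(5) = -3·(-268) - 20 = 784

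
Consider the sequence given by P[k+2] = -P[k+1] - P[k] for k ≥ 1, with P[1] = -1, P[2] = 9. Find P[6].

-8

P[3] = -9 - (-1) = -8
P[4] = -(-8) - 9 = -1
P[5] = -(-1) - (-8) = 9
P[6] = -9 - (-1) = -8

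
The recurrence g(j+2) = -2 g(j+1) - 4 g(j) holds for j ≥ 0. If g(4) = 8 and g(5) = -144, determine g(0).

4

Rearranging, g(j-2) = (g(j) + 2 g(j-1)) / -4.
g(3) = (-144 + 2·8) / -4 = -128/-4 = 32
g(2) = (8 + 2·32) / -4 = 72/-4 = -18
g(1) = (32 + 2·(-18)) / -4 = -4/-4 = 1
g(0) = (-18 + 2·1) / -4 = -16/-4 = 4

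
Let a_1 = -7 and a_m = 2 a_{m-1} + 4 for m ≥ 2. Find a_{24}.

-25165828

The fixed point is 4/(1 - 2) = -4, so a_m + 4 = 2(a_{m-1} + 4).
Hence a_m = -3·2^{m-1} - 4.
a_{24} = -3·2^{23} - 4 = -3·8388608 - 4 = -25165828.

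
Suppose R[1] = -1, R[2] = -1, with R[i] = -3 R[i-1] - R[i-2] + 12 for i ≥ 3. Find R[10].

-12139

R[3] = -3(-1) - (-1) + 12 = 16
R[4] = -3(16) - (-1) + 12 = -35
R[5] = -3(-35) - 16 + 12 = 101
R[6] = -3(101) - (-35) + 12 = -256
R[7] = -3(-256) - 101 + 12 = 679
R[8] = -3(679) - (-256) + 12 = -1769
R[9] = -3(-1769) - 679 + 12 = 4640
R[10] = -3(4640) - (-1769) + 12 = -12139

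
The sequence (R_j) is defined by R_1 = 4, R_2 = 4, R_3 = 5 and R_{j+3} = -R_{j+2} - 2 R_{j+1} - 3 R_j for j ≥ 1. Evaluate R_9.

R_4 = -5 - 2*4 - 3*4 = -25
R_5 = -(-25) - 2*5 - 3*4 = 3
R_6 = -3 - 2*(-25) - 3*5 = 32
R_7 = -32 - 2*3 - 3*(-25) = 37
R_8 = -37 - 2*32 - 3*3 = -110
R_9 = -(-110) - 2*37 - 3*32 = -60

-60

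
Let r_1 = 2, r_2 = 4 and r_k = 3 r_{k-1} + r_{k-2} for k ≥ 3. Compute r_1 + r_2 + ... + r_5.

218

r_3 = 3*4 + 2 = 14
r_4 = 3*14 + 4 = 46
r_5 = 3*46 + 14 = 152
Sum = 2 + 4 + 14 + 46 + 152 = 218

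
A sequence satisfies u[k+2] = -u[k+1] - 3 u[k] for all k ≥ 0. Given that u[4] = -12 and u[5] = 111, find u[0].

Rearranging, u[k-2] = (u[k] + u[k-1]) / -3.
u[3] = (111 + (-12)) / -3 = 99/-3 = -33
u[2] = (-12 + (-33)) / -3 = -45/-3 = 15
u[1] = (-33 + 15) / -3 = -18/-3 = 6
u[0] = (15 + 6) / -3 = 21/-3 = -7

-7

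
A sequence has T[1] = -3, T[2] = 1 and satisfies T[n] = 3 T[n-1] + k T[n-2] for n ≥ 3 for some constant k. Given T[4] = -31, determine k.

T[3] = 3 - 3k
T[4] = 9 - 8k
So 9 - 8k = -31, giving k = 5.

5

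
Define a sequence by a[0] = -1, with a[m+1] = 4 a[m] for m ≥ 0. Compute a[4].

-256

a[1] = 4·(-1) = -4
a[2] = 4·(-4) = -16
a[3] = 4·(-16) = -64
a[4] = 4·(-64) = -256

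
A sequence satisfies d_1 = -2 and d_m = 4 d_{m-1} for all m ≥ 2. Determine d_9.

d_2 = 4(-2) = -8
d_3 = 4(-8) = -32
d_4 = 4(-32) = -128
d_5 = 4(-128) = -512
d_6 = 4(-512) = -2048
d_7 = 4(-2048) = -8192
d_8 = 4(-8192) = -32768
d_9 = 4(-32768) = -131072

-131072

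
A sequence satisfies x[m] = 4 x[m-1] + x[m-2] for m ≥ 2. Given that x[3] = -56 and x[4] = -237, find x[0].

Rearranging, x[m-2] = x[m] - 4 x[m-1].
x[2] = -237 - 4·(-56) = -13
x[1] = -56 - 4·(-13) = -4
x[0] = -13 - 4·(-4) = 3

3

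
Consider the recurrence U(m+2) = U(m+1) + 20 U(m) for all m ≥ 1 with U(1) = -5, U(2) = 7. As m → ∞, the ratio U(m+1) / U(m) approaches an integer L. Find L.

5

The characteristic equation is r^2 - r - 20 = 0, which factors as (r - 5)(r + 4) = 0.
So the roots are 5 and -4. Since |5| > |-4| and the coefficient of 5^m is non-zero, the ratio tends to 5.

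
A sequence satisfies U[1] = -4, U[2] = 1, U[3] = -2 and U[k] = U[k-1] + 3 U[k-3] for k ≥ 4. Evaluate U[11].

-596

U[4] = (-2) + 3(-4) = -14
U[5] = (-14) + 3(1) = -11
U[6] = (-11) + 3(-2) = -17
U[7] = (-17) + 3(-14) = -59
U[8] = (-59) + 3(-11) = -92
U[9] = (-92) + 3(-17) = -143
U[10] = (-143) + 3(-59) = -320
U[11] = (-320) + 3(-92) = -596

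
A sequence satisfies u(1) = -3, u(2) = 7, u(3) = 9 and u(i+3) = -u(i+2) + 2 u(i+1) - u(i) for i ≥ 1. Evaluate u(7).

u(4) = -9 + 2·7 - (-3) = 8
u(5) = -8 + 2·9 - 7 = 3
u(6) = -3 + 2·8 - 9 = 4
u(7) = -4 + 2·3 - 8 = -6

-6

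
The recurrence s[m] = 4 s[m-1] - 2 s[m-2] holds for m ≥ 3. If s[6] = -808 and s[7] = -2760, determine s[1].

5

Rearranging, s[m-2] = (s[m] - 4 s[m-1]) / -2.
s[5] = (-2760 - 4(-808)) / -2 = 472/-2 = -236
s[4] = (-808 - 4(-236)) / -2 = 136/-2 = -68
s[3] = (-236 - 4(-68)) / -2 = 36/-2 = -18
s[2] = (-68 - 4(-18)) / -2 = 4/-2 = -2
s[1] = (-18 - 4(-2)) / -2 = -10/-2 = 5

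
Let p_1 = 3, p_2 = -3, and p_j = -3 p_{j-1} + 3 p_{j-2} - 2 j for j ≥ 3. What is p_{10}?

-148649

p_3 = -3(-3) + 3(3) - 6 = 12
p_4 = -3(12) + 3(-3) - 8 = -53
p_5 = -3(-53) + 3(12) - 10 = 185
p_6 = -3(185) + 3(-53) - 12 = -726
p_7 = -3(-726) + 3(185) - 14 = 2719
p_8 = -3(2719) + 3(-726) - 16 = -10351
p_9 = -3(-10351) + 3(2719) - 18 = 39192
p_{10} = -3(39192) + 3(-10351) - 20 = -148649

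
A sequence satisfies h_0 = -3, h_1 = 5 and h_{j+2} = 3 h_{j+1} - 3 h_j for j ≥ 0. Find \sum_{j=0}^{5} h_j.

308

h_2 = 3*5 - 3*(-3) = 24
h_3 = 3*24 - 3*5 = 57
h_4 = 3*57 - 3*24 = 99
h_5 = 3*99 - 3*57 = 126
Sum = (-3) + 5 + 24 + 57 + 99 + 126 = 308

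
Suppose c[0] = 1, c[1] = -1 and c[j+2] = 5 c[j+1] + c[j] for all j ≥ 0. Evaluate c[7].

c[2] = 5·(-1) + 1 = -4
c[3] = 5·(-4) + (-1) = -21
c[4] = 5·(-21) + (-4) = -109
c[5] = 5·(-109) + (-21) = -566
c[6] = 5·(-566) + (-109) = -2939
c[7] = 5·(-2939) + (-566) = -15261

-15261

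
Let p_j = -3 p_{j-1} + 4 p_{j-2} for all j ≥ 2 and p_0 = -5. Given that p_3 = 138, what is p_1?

6

Let p_1 = w.
p_2 = -20 - 3w
p_3 = 60 + 13w
So 60 + 13w = 138, giving w = 6.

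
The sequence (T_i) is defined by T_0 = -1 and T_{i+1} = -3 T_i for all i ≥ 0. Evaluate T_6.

-729

T_1 = -3(-1) = 3
T_2 = -3(3) = -9
T_3 = -3(-9) = 27
T_4 = -3(27) = -81
T_5 = -3(-81) = 243
T_6 = -3(243) = -729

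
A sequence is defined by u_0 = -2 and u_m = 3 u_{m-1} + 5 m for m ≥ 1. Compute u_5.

409

u_1 = 3·(-2) + 5 = -1
u_2 = 3·(-1) + 10 = 7
u_3 = 3·7 + 15 = 36
u_4 = 3·36 + 20 = 128
u_5 = 3·128 + 25 = 409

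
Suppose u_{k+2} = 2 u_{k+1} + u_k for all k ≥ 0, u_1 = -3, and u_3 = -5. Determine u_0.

5

Let u_0 = y.
u_2 = -6 + y
u_3 = -15 + 2y
So -15 + 2y = -5, giving y = 5.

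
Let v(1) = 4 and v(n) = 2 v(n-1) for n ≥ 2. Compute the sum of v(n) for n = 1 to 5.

v(2) = 2*4 = 8
v(3) = 2*8 = 16
v(4) = 2*16 = 32
v(5) = 2*32 = 64
Sum = 4 + 8 + 16 + 32 + 64 = 124

124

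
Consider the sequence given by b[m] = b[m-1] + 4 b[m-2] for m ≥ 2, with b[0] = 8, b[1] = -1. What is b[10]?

b[2] = (-1) + 4·8 = 31
b[3] = 31 + 4·(-1) = 27
b[4] = 27 + 4·31 = 151
b[5] = 151 + 4·27 = 259
b[6] = 259 + 4·151 = 863
b[7] = 863 + 4·259 = 1899
b[8] = 1899 + 4·863 = 5351
b[9] = 5351 + 4·1899 = 12947
b[10] = 12947 + 4·5351 = 34351

34351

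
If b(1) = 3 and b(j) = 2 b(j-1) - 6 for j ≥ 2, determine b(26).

-100663290

The fixed point is -6/(1 - 2) = 6, so b(j) - 6 = 2(b(j-1) - 6).
Hence b(j) = -3·2^{j-1} + 6.
b(26) = -3·2^{25} + 6 = -3·33554432 + 6 = -100663290.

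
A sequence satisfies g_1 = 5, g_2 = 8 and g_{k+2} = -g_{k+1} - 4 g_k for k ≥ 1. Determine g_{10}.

g_3 = -8 - 4·5 = -28
g_4 = -(-28) - 4·8 = -4
g_5 = -(-4) - 4·(-28) = 116
g_6 = -116 - 4·(-4) = -100
g_7 = -(-100) - 4·116 = -364
g_8 = -(-364) - 4·(-100) = 764
g_9 = -764 - 4·(-364) = 692
g_{10} = -692 - 4·764 = -3748

-3748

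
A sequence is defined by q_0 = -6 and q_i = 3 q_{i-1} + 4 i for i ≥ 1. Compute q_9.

q_1 = 3(-6) + 4 = -14
q_2 = 3(-14) + 8 = -34
q_3 = 3(-34) + 12 = -90
q_4 = 3(-90) + 16 = -254
q_5 = 3(-254) + 20 = -742
q_6 = 3(-742) + 24 = -2202
q_7 = 3(-2202) + 28 = -6578
q_8 = 3(-6578) + 32 = -19702
q_9 = 3(-19702) + 36 = -59070

-59070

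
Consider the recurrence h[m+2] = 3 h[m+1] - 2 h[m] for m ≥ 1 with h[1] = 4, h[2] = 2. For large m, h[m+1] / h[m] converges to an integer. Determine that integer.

The characteristic equation is r^2 - 3r + 2 = 0, which factors as (r - 2)(r - 1) = 0.
So the roots are 2 and 1. Since |2| > |1| and the coefficient of 2^m is non-zero, the ratio tends to 2.

2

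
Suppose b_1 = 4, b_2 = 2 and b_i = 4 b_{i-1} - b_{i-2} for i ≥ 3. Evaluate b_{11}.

140452

b_3 = 4(2) - 4 = 4
b_4 = 4(4) - 2 = 14
b_5 = 4(14) - 4 = 52
b_6 = 4(52) - 14 = 194
b_7 = 4(194) - 52 = 724
b_8 = 4(724) - 194 = 2702
b_9 = 4(2702) - 724 = 10084
b_{10} = 4(10084) - 2702 = 37634
b_{11} = 4(37634) - 10084 = 140452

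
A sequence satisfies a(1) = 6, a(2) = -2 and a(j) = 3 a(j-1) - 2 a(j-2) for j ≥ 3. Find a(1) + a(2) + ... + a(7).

a(3) = 3(-2) - 2(6) = -18
a(4) = 3(-18) - 2(-2) = -50
a(5) = 3(-50) - 2(-18) = -114
a(6) = 3(-114) - 2(-50) = -242
a(7) = 3(-242) - 2(-114) = -498
Sum = 6 + (-2) + (-18) + (-50) + (-114) + (-242) + (-498) = -918

-918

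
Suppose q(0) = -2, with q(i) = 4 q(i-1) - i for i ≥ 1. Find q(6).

-10010

q(1) = 4*(-2) - 1 = -9
q(2) = 4*(-9) - 2 = -38
q(3) = 4*(-38) - 3 = -155
q(4) = 4*(-155) - 4 = -624
q(5) = 4*(-624) - 5 = -2501
q(6) = 4*(-2501) - 6 = -10010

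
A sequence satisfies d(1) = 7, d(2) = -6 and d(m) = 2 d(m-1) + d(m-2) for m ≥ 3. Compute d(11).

d(3) = 2(-6) + 7 = -5
d(4) = 2(-5) + (-6) = -16
d(5) = 2(-16) + (-5) = -37
d(6) = 2(-37) + (-16) = -90
d(7) = 2(-90) + (-37) = -217
d(8) = 2(-217) + (-90) = -524
d(9) = 2(-524) + (-217) = -1265
d(10) = 2(-1265) + (-524) = -3054
d(11) = 2(-3054) + (-1265) = -7373

-7373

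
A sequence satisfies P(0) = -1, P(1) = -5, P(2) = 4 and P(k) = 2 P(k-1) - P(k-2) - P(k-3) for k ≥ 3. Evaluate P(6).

37

P(3) = 2(4) - (-5) - (-1) = 14
P(4) = 2(14) - 4 - (-5) = 29
P(5) = 2(29) - 14 - 4 = 40
P(6) = 2(40) - 29 - 14 = 37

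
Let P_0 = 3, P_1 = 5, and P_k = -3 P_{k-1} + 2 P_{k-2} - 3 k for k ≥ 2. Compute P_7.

P_2 = -3*5 + 2*3 - 6 = -15
P_3 = -3*(-15) + 2*5 - 9 = 46
P_4 = -3*46 + 2*(-15) - 12 = -180
P_5 = -3*(-180) + 2*46 - 15 = 617
P_6 = -3*617 + 2*(-180) - 18 = -2229
P_7 = -3*(-2229) + 2*617 - 21 = 7900

7900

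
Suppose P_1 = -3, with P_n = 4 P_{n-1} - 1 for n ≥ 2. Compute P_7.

P_2 = 4·(-3) - 1 = -13
P_3 = 4·(-13) - 1 = -53
P_4 = 4·(-53) - 1 = -213
P_5 = 4·(-213) - 1 = -853
P_6 = 4·(-853) - 1 = -3413
P_7 = 4·(-3413) - 1 = -13653

-13653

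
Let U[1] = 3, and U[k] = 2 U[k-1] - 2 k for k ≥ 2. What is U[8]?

U[2] = 2(3) - 4 = 2
U[3] = 2(2) - 6 = -2
U[4] = 2(-2) - 8 = -12
U[5] = 2(-12) - 10 = -34
U[6] = 2(-34) - 12 = -80
U[7] = 2(-80) - 14 = -174
U[8] = 2(-174) - 16 = -364

-364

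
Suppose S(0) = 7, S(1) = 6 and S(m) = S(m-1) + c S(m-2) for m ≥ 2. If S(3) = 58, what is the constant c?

4

S(2) = 6 + 7c
S(3) = 6 + 13c
So 6 + 13c = 58, giving c = 4.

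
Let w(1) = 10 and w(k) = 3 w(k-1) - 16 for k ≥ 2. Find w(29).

45753584909930

The fixed point is -16/(1 - 3) = 8, so w(k) - 8 = 3(w(k-1) - 8).
Hence w(k) = 2·3^{k-1} + 8.
w(29) = 2·3^{28} + 8 = 2·22876792454961 + 8 = 45753584909930.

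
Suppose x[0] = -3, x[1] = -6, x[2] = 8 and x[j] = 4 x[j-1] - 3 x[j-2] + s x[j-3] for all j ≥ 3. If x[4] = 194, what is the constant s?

-1

x[3] = 50 - 3s
x[4] = 176 - 18s
So 176 - 18s = 194, giving s = -1.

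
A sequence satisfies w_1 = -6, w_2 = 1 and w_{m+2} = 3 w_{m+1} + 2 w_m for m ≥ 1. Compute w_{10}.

w_3 = 3(1) + 2(-6) = -9
w_4 = 3(-9) + 2(1) = -25
w_5 = 3(-25) + 2(-9) = -93
w_6 = 3(-93) + 2(-25) = -329
w_7 = 3(-329) + 2(-93) = -1173
w_8 = 3(-1173) + 2(-329) = -4177
w_9 = 3(-4177) + 2(-1173) = -14877
w_{10} = 3(-14877) + 2(-4177) = -52985

-52985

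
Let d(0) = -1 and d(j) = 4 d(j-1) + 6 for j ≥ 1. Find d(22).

17592186044414

The fixed point is 6/(1 - 4) = -2, so d(j) + 2 = 4(d(j-1) + 2).
Hence d(j) = 1·4^j - 2.
d(22) = 1·4^{22} - 2 = 1·17592186044416 - 2 = 17592186044414.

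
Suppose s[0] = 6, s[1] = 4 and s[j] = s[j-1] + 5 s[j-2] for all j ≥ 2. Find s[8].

12154

s[2] = 4 + 5*6 = 34
s[3] = 34 + 5*4 = 54
s[4] = 54 + 5*34 = 224
s[5] = 224 + 5*54 = 494
s[6] = 494 + 5*224 = 1614
s[7] = 1614 + 5*494 = 4084
s[8] = 4084 + 5*1614 = 12154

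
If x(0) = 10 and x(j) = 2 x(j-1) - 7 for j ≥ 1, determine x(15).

The fixed point is -7/(1 - 2) = 7, so x(j) - 7 = 2(x(j-1) - 7).
Hence x(j) = 3·2^j + 7.
x(15) = 3·2^{15} + 7 = 3·32768 + 7 = 98311.

98311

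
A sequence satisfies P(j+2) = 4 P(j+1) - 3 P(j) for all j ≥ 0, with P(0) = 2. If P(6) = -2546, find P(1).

-5

Let P(1) = z.
P(2) = -6 + 4z
P(3) = -24 + 13z
P(4) = -78 + 40z
P(5) = -240 + 121z
P(6) = -726 + 364z
So -726 + 364z = -2546, giving z = -5.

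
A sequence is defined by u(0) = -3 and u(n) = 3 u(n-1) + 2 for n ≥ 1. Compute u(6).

-1459

u(1) = 3·(-3) + 2 = -7
u(2) = 3·(-7) + 2 = -19
u(3) = 3·(-19) + 2 = -55
u(4) = 3·(-55) + 2 = -163
u(5) = 3·(-163) + 2 = -487
u(6) = 3·(-487) + 2 = -1459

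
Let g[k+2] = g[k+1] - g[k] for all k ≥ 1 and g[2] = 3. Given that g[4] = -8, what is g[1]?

Let g[1] = w.
g[3] = 3 - w
g[4] = -w
So -w = -8, giving w = 8.

8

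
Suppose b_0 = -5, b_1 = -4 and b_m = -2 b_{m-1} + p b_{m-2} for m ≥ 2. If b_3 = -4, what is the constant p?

b_2 = 8 - 5p
b_3 = -16 + 6p
So -16 + 6p = -4, giving p = 2.

2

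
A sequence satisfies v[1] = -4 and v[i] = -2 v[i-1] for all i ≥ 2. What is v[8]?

512

v[2] = -2*(-4) = 8
v[3] = -2*8 = -16
v[4] = -2*(-16) = 32
v[5] = -2*32 = -64
v[6] = -2*(-64) = 128
v[7] = -2*128 = -256
v[8] = -2*(-256) = 512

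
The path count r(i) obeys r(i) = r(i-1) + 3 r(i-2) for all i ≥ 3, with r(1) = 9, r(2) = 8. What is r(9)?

r(3) = 8 + 3(9) = 35
r(4) = 35 + 3(8) = 59
r(5) = 59 + 3(35) = 164
r(6) = 164 + 3(59) = 341
r(7) = 341 + 3(164) = 833
r(8) = 833 + 3(341) = 1856
r(9) = 1856 + 3(833) = 4355

4355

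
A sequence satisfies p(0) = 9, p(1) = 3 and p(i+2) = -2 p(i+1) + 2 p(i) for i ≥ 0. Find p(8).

p(2) = -2*3 + 2*9 = 12
p(3) = -2*12 + 2*3 = -18
p(4) = -2*(-18) + 2*12 = 60
p(5) = -2*60 + 2*(-18) = -156
p(6) = -2*(-156) + 2*60 = 432
p(7) = -2*432 + 2*(-156) = -1176
p(8) = -2*(-1176) + 2*432 = 3216

3216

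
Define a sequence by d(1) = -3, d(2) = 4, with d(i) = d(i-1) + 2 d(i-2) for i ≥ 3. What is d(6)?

14

d(3) = 4 + 2(-3) = -2
d(4) = (-2) + 2(4) = 6
d(5) = 6 + 2(-2) = 2
d(6) = 2 + 2(6) = 14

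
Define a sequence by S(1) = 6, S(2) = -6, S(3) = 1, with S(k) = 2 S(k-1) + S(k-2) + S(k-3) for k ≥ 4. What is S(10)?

41

S(4) = 2·1 + (-6) + 6 = 2
S(5) = 2·2 + 1 + (-6) = -1
S(6) = 2·(-1) + 2 + 1 = 1
S(7) = 2·1 + (-1) + 2 = 3
S(8) = 2·3 + 1 + (-1) = 6
S(9) = 2·6 + 3 + 1 = 16
S(10) = 2·16 + 6 + 3 = 41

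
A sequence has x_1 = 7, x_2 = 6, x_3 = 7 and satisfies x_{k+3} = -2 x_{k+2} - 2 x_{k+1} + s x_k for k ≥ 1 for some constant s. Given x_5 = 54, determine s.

-2

x_4 = -26 + 7s
x_5 = 38 - 8s
So 38 - 8s = 54, giving s = -2.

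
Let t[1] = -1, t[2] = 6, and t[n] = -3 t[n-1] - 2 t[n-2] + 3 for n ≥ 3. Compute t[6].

126

t[3] = -3*6 - 2*(-1) + 3 = -13
t[4] = -3*(-13) - 2*6 + 3 = 30
t[5] = -3*30 - 2*(-13) + 3 = -61
t[6] = -3*(-61) - 2*30 + 3 = 126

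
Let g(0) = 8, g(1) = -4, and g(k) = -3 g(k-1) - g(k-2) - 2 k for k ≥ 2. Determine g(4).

g(2) = -3·(-4) - 8 - 4 = 0
g(3) = -3·0 - (-4) - 6 = -2
g(4) = -3·(-2) - 0 - 8 = -2

-2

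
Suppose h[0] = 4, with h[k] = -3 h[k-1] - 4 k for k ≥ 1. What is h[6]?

h[1] = -3·4 - 4 = -16
h[2] = -3·(-16) - 8 = 40
h[3] = -3·40 - 12 = -132
h[4] = -3·(-132) - 16 = 380
h[5] = -3·380 - 20 = -1160
h[6] = -3·(-1160) - 24 = 3456

3456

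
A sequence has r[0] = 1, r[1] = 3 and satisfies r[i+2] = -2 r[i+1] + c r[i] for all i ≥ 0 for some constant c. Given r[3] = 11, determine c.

r[2] = -6 + c
r[3] = 12 + c
So 12 + c = 11, giving c = -1.

-1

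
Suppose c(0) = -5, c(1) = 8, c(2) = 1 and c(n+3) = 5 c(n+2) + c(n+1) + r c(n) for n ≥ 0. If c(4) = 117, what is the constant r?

-3

c(3) = 13 - 5r
c(4) = 66 - 17r
So 66 - 17r = 117, giving r = -3.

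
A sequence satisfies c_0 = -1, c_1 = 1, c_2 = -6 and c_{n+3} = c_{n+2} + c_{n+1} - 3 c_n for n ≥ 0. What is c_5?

5

c_3 = (-6) + 1 - 3*(-1) = -2
c_4 = (-2) + (-6) - 3*1 = -11
c_5 = (-11) + (-2) - 3*(-6) = 5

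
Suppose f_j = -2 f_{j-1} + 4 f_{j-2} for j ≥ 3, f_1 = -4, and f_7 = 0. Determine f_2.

-5

Let f_2 = z.
f_3 = -16 - 2z
f_4 = 32 + 8z
f_5 = -128 - 24z
f_6 = 384 + 80z
f_7 = -1280 - 256z
So -1280 - 256z = 0, giving z = -5.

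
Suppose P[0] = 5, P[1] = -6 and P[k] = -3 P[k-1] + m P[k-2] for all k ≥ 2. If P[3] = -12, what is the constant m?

P[2] = 18 + 5m
P[3] = -54 - 21m
So -54 - 21m = -12, giving m = -2.

-2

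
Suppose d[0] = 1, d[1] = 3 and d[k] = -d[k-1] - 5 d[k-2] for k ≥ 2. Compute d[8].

832

d[2] = -3 - 5*1 = -8
d[3] = -(-8) - 5*3 = -7
d[4] = -(-7) - 5*(-8) = 47
d[5] = -47 - 5*(-7) = -12
d[6] = -(-12) - 5*47 = -223
d[7] = -(-223) - 5*(-12) = 283
d[8] = -283 - 5*(-223) = 832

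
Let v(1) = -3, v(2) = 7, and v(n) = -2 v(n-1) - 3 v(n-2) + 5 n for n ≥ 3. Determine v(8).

211

v(3) = -2(7) - 3(-3) + 15 = 10
v(4) = -2(10) - 3(7) + 20 = -21
v(5) = -2(-21) - 3(10) + 25 = 37
v(6) = -2(37) - 3(-21) + 30 = 19
v(7) = -2(19) - 3(37) + 35 = -114
v(8) = -2(-114) - 3(19) + 40 = 211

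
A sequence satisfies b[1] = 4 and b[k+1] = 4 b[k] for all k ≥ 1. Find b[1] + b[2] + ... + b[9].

b[2] = 4·4 = 16
b[3] = 4·16 = 64
b[4] = 4·64 = 256
b[5] = 4·256 = 1024
b[6] = 4·1024 = 4096
b[7] = 4·4096 = 16384
b[8] = 4·16384 = 65536
b[9] = 4·65536 = 262144
Sum = 4 + 16 + 64 + 256 + 1024 + 4096 + 16384 + 65536 + 262144 = 349524

349524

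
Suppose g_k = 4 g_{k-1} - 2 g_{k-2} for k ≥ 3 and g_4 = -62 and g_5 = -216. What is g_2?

-1

Rearranging, g_{k-2} = (g_k - 4 g_{k-1}) / -2.
g_3 = (-216 - 4(-62)) / -2 = 32/-2 = -16
g_2 = (-62 - 4(-16)) / -2 = 2/-2 = -1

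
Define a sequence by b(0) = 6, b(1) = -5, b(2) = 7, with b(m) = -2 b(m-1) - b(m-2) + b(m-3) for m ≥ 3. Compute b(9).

-5

b(3) = -2(7) - (-5) + 6 = -3
b(4) = -2(-3) - 7 + (-5) = -6
b(5) = -2(-6) - (-3) + 7 = 22
b(6) = -2(22) - (-6) + (-3) = -41
b(7) = -2(-41) - 22 + (-6) = 54
b(8) = -2(54) - (-41) + 22 = -45
b(9) = -2(-45) - 54 + (-41) = -5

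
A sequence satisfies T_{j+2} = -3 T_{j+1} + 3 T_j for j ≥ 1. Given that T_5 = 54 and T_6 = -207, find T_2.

Rearranging, T_{j-2} = (T_j + 3 T_{j-1}) / 3.
T_4 = (-207 + 3·54) / 3 = -45/3 = -15
T_3 = (54 + 3·(-15)) / 3 = 9/3 = 3
T_2 = (-15 + 3·3) / 3 = -6/3 = -2

-2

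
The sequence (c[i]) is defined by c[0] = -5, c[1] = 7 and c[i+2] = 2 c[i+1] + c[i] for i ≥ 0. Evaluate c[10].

c[2] = 2*7 + (-5) = 9
c[3] = 2*9 + 7 = 25
c[4] = 2*25 + 9 = 59
c[5] = 2*59 + 25 = 143
c[6] = 2*143 + 59 = 345
c[7] = 2*345 + 143 = 833
c[8] = 2*833 + 345 = 2011
c[9] = 2*2011 + 833 = 4855
c[10] = 2*4855 + 2011 = 11721

11721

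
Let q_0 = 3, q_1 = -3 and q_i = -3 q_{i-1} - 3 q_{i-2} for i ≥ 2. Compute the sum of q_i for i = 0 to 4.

q_2 = -3(-3) - 3(3) = 0
q_3 = -3(0) - 3(-3) = 9
q_4 = -3(9) - 3(0) = -27
Sum = 3 + (-3) + 0 + 9 + (-27) = -18

-18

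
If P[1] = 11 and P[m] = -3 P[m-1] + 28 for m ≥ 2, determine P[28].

The fixed point is 28/(1 + 3) = 7, so P[m] - 7 = -3(P[m-1] - 7).
Hence P[m] = 4·(-3)^{m-1} + 7.
P[28] = 4·(-3)^{27} + 7 = 4·-7625597484987 + 7 = -30502389939941.

-30502389939941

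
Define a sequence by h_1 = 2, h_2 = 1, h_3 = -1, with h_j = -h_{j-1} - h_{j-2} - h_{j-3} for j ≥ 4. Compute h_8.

-2

h_4 = -(-1) - 1 - 2 = -2
h_5 = -(-2) - (-1) - 1 = 2
h_6 = -2 - (-2) - (-1) = 1
h_7 = -1 - 2 - (-2) = -1
h_8 = -(-1) - 1 - 2 = -2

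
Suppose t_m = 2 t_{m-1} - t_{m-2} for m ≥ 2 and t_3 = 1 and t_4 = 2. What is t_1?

-1

Rearranging, t_{m-2} = -(t_m - 2 t_{m-1}).
t_2 = -(2 - 2·1) = 0
t_1 = -(1 - 2·0) = -1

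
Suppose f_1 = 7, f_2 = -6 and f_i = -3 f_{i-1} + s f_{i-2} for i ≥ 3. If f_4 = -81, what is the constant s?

f_3 = 18 + 7s
f_4 = -54 - 27s
So -54 - 27s = -81, giving s = 1.

1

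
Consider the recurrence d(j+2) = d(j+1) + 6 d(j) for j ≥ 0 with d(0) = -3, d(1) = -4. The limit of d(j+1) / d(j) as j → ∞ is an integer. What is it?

The characteristic equation is r^2 - r - 6 = 0, which factors as (r - 3)(r + 2) = 0.
So the roots are 3 and -2. Since |3| > |-2| and the coefficient of 3^j is non-zero, the ratio tends to 3.

3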